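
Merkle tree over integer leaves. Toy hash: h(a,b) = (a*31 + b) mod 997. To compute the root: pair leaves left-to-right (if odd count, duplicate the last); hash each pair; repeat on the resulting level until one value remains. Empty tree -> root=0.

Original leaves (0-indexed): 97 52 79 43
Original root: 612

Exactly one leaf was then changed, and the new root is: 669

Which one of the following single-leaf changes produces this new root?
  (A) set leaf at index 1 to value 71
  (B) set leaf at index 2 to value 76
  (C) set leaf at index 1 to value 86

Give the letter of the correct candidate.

Answer: C

Derivation:
Original leaves: [97, 52, 79, 43]
Target new root: 669
Try each candidate change and compute the resulting root:
Candidate A: set leaf[1] = 71 -> leaves = [97, 71, 79, 43]
  L0: [97, 71, 79, 43]
  L1: h(97,71)=(97*31+71)%997=87 h(79,43)=(79*31+43)%997=498 -> [87, 498]
  L2: h(87,498)=(87*31+498)%997=204 -> [204]
  root = 204 != target 669
Candidate B: set leaf[2] = 76 -> leaves = [97, 52, 76, 43]
  L0: [97, 52, 76, 43]
  L1: h(97,52)=(97*31+52)%997=68 h(76,43)=(76*31+43)%997=405 -> [68, 405]
  L2: h(68,405)=(68*31+405)%997=519 -> [519]
  root = 519 != target 669
Candidate C: set leaf[1] = 86 -> leaves = [97, 86, 79, 43]
  L0: [97, 86, 79, 43]
  L1: h(97,86)=(97*31+86)%997=102 h(79,43)=(79*31+43)%997=498 -> [102, 498]
  L2: h(102,498)=(102*31+498)%997=669 -> [669]
  root = 669 == target 669  ** MATCH **
Candidate C produces the target root.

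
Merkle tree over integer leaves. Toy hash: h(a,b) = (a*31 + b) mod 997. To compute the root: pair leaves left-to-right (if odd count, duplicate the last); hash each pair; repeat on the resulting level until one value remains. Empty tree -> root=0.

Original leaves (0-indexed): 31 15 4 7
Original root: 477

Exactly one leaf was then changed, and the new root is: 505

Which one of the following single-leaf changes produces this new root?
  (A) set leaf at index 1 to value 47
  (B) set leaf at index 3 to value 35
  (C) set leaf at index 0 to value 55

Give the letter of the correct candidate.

Original leaves: [31, 15, 4, 7]
Target new root: 505
Try each candidate change and compute the resulting root:
Candidate A: set leaf[1] = 47 -> leaves = [31, 47, 4, 7]
  L0: [31, 47, 4, 7]
  L1: h(31,47)=(31*31+47)%997=11 h(4,7)=(4*31+7)%997=131 -> [11, 131]
  L2: h(11,131)=(11*31+131)%997=472 -> [472]
  root = 472 != target 505
Candidate B: set leaf[3] = 35 -> leaves = [31, 15, 4, 35]
  L0: [31, 15, 4, 35]
  L1: h(31,15)=(31*31+15)%997=976 h(4,35)=(4*31+35)%997=159 -> [976, 159]
  L2: h(976,159)=(976*31+159)%997=505 -> [505]
  root = 505 == target 505  ** MATCH **
Candidate C: set leaf[0] = 55 -> leaves = [55, 15, 4, 7]
  L0: [55, 15, 4, 7]
  L1: h(55,15)=(55*31+15)%997=723 h(4,7)=(4*31+7)%997=131 -> [723, 131]
  L2: h(723,131)=(723*31+131)%997=610 -> [610]
  root = 610 != target 505
Candidate B produces the target root.

Answer: B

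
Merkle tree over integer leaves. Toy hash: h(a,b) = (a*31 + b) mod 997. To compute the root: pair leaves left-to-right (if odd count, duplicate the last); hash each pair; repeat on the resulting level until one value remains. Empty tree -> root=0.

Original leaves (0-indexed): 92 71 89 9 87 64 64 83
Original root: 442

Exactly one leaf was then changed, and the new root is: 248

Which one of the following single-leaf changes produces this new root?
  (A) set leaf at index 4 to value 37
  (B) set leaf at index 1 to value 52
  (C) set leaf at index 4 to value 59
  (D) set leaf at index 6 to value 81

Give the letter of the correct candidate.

Original leaves: [92, 71, 89, 9, 87, 64, 64, 83]
Target new root: 248
Try each candidate change and compute the resulting root:
Candidate A: set leaf[4] = 37 -> leaves = [92, 71, 89, 9, 37, 64, 64, 83]
  L0: [92, 71, 89, 9, 37, 64, 64, 83]
  L1: h(92,71)=(92*31+71)%997=929 h(89,9)=(89*31+9)%997=774 h(37,64)=(37*31+64)%997=214 h(64,83)=(64*31+83)%997=73 -> [929, 774, 214, 73]
  L2: h(929,774)=(929*31+774)%997=660 h(214,73)=(214*31+73)%997=725 -> [660, 725]
  L3: h(660,725)=(660*31+725)%997=248 -> [248]
  root = 248 == target 248  ** MATCH **
Candidate B: set leaf[1] = 52 -> leaves = [92, 52, 89, 9, 87, 64, 64, 83]
  L0: [92, 52, 89, 9, 87, 64, 64, 83]
  L1: h(92,52)=(92*31+52)%997=910 h(89,9)=(89*31+9)%997=774 h(87,64)=(87*31+64)%997=767 h(64,83)=(64*31+83)%997=73 -> [910, 774, 767, 73]
  L2: h(910,774)=(910*31+774)%997=71 h(767,73)=(767*31+73)%997=919 -> [71, 919]
  L3: h(71,919)=(71*31+919)%997=129 -> [129]
  root = 129 != target 248
Candidate C: set leaf[4] = 59 -> leaves = [92, 71, 89, 9, 59, 64, 64, 83]
  L0: [92, 71, 89, 9, 59, 64, 64, 83]
  L1: h(92,71)=(92*31+71)%997=929 h(89,9)=(89*31+9)%997=774 h(59,64)=(59*31+64)%997=896 h(64,83)=(64*31+83)%997=73 -> [929, 774, 896, 73]
  L2: h(929,774)=(929*31+774)%997=660 h(896,73)=(896*31+73)%997=930 -> [660, 930]
  L3: h(660,930)=(660*31+930)%997=453 -> [453]
  root = 453 != target 248
Candidate D: set leaf[6] = 81 -> leaves = [92, 71, 89, 9, 87, 64, 81, 83]
  L0: [92, 71, 89, 9, 87, 64, 81, 83]
  L1: h(92,71)=(92*31+71)%997=929 h(89,9)=(89*31+9)%997=774 h(87,64)=(87*31+64)%997=767 h(81,83)=(81*31+83)%997=600 -> [929, 774, 767, 600]
  L2: h(929,774)=(929*31+774)%997=660 h(767,600)=(767*31+600)%997=449 -> [660, 449]
  L3: h(660,449)=(660*31+449)%997=969 -> [969]
  root = 969 != target 248
Candidate A produces the target root.

Answer: A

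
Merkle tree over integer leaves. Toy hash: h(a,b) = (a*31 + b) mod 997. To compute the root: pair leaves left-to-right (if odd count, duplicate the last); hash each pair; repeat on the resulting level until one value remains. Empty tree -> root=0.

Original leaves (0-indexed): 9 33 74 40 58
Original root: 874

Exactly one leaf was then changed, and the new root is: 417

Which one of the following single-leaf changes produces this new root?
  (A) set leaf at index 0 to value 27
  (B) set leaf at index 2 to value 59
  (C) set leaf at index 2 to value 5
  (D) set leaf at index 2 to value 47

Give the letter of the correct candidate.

Original leaves: [9, 33, 74, 40, 58]
Target new root: 417
Try each candidate change and compute the resulting root:
Candidate A: set leaf[0] = 27 -> leaves = [27, 33, 74, 40, 58]
  L0: [27, 33, 74, 40, 58]
  L1: h(27,33)=(27*31+33)%997=870 h(74,40)=(74*31+40)%997=340 h(58,58)=(58*31+58)%997=859 -> [870, 340, 859]
  L2: h(870,340)=(870*31+340)%997=391 h(859,859)=(859*31+859)%997=569 -> [391, 569]
  L3: h(391,569)=(391*31+569)%997=726 -> [726]
  root = 726 != target 417
Candidate B: set leaf[2] = 59 -> leaves = [9, 33, 59, 40, 58]
  L0: [9, 33, 59, 40, 58]
  L1: h(9,33)=(9*31+33)%997=312 h(59,40)=(59*31+40)%997=872 h(58,58)=(58*31+58)%997=859 -> [312, 872, 859]
  L2: h(312,872)=(312*31+872)%997=574 h(859,859)=(859*31+859)%997=569 -> [574, 569]
  L3: h(574,569)=(574*31+569)%997=417 -> [417]
  root = 417 == target 417  ** MATCH **
Candidate C: set leaf[2] = 5 -> leaves = [9, 33, 5, 40, 58]
  L0: [9, 33, 5, 40, 58]
  L1: h(9,33)=(9*31+33)%997=312 h(5,40)=(5*31+40)%997=195 h(58,58)=(58*31+58)%997=859 -> [312, 195, 859]
  L2: h(312,195)=(312*31+195)%997=894 h(859,859)=(859*31+859)%997=569 -> [894, 569]
  L3: h(894,569)=(894*31+569)%997=367 -> [367]
  root = 367 != target 417
Candidate D: set leaf[2] = 47 -> leaves = [9, 33, 47, 40, 58]
  L0: [9, 33, 47, 40, 58]
  L1: h(9,33)=(9*31+33)%997=312 h(47,40)=(47*31+40)%997=500 h(58,58)=(58*31+58)%997=859 -> [312, 500, 859]
  L2: h(312,500)=(312*31+500)%997=202 h(859,859)=(859*31+859)%997=569 -> [202, 569]
  L3: h(202,569)=(202*31+569)%997=849 -> [849]
  root = 849 != target 417
Candidate B produces the target root.

Answer: B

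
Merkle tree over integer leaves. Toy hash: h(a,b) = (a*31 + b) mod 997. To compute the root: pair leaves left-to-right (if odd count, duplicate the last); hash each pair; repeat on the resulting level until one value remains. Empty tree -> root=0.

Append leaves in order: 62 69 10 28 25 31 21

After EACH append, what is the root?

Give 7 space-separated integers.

Answer: 62 994 227 245 294 486 352

Derivation:
After append 62 (leaves=[62]):
  L0: [62]
  root=62
After append 69 (leaves=[62, 69]):
  L0: [62, 69]
  L1: h(62,69)=(62*31+69)%997=994 -> [994]
  root=994
After append 10 (leaves=[62, 69, 10]):
  L0: [62, 69, 10]
  L1: h(62,69)=(62*31+69)%997=994 h(10,10)=(10*31+10)%997=320 -> [994, 320]
  L2: h(994,320)=(994*31+320)%997=227 -> [227]
  root=227
After append 28 (leaves=[62, 69, 10, 28]):
  L0: [62, 69, 10, 28]
  L1: h(62,69)=(62*31+69)%997=994 h(10,28)=(10*31+28)%997=338 -> [994, 338]
  L2: h(994,338)=(994*31+338)%997=245 -> [245]
  root=245
After append 25 (leaves=[62, 69, 10, 28, 25]):
  L0: [62, 69, 10, 28, 25]
  L1: h(62,69)=(62*31+69)%997=994 h(10,28)=(10*31+28)%997=338 h(25,25)=(25*31+25)%997=800 -> [994, 338, 800]
  L2: h(994,338)=(994*31+338)%997=245 h(800,800)=(800*31+800)%997=675 -> [245, 675]
  L3: h(245,675)=(245*31+675)%997=294 -> [294]
  root=294
After append 31 (leaves=[62, 69, 10, 28, 25, 31]):
  L0: [62, 69, 10, 28, 25, 31]
  L1: h(62,69)=(62*31+69)%997=994 h(10,28)=(10*31+28)%997=338 h(25,31)=(25*31+31)%997=806 -> [994, 338, 806]
  L2: h(994,338)=(994*31+338)%997=245 h(806,806)=(806*31+806)%997=867 -> [245, 867]
  L3: h(245,867)=(245*31+867)%997=486 -> [486]
  root=486
After append 21 (leaves=[62, 69, 10, 28, 25, 31, 21]):
  L0: [62, 69, 10, 28, 25, 31, 21]
  L1: h(62,69)=(62*31+69)%997=994 h(10,28)=(10*31+28)%997=338 h(25,31)=(25*31+31)%997=806 h(21,21)=(21*31+21)%997=672 -> [994, 338, 806, 672]
  L2: h(994,338)=(994*31+338)%997=245 h(806,672)=(806*31+672)%997=733 -> [245, 733]
  L3: h(245,733)=(245*31+733)%997=352 -> [352]
  root=352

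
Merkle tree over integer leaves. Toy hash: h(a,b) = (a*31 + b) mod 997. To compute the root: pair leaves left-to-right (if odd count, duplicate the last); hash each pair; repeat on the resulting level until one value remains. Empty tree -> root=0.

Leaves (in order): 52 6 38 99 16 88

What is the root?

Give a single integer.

Answer: 27

Derivation:
L0: [52, 6, 38, 99, 16, 88]
L1: h(52,6)=(52*31+6)%997=621 h(38,99)=(38*31+99)%997=280 h(16,88)=(16*31+88)%997=584 -> [621, 280, 584]
L2: h(621,280)=(621*31+280)%997=588 h(584,584)=(584*31+584)%997=742 -> [588, 742]
L3: h(588,742)=(588*31+742)%997=27 -> [27]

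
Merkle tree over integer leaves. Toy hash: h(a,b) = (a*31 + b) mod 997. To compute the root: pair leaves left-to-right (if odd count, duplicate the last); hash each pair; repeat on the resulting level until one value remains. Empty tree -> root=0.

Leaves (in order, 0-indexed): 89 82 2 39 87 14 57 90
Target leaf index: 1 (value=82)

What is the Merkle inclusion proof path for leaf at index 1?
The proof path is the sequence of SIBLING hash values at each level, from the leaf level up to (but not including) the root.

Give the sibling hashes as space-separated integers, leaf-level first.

Answer: 89 101 156

Derivation:
L0 (leaves): [89, 82, 2, 39, 87, 14, 57, 90], target index=1
L1: h(89,82)=(89*31+82)%997=847 [pair 0] h(2,39)=(2*31+39)%997=101 [pair 1] h(87,14)=(87*31+14)%997=717 [pair 2] h(57,90)=(57*31+90)%997=860 [pair 3] -> [847, 101, 717, 860]
  Sibling for proof at L0: 89
L2: h(847,101)=(847*31+101)%997=436 [pair 0] h(717,860)=(717*31+860)%997=156 [pair 1] -> [436, 156]
  Sibling for proof at L1: 101
L3: h(436,156)=(436*31+156)%997=711 [pair 0] -> [711]
  Sibling for proof at L2: 156
Root: 711
Proof path (sibling hashes from leaf to root): [89, 101, 156]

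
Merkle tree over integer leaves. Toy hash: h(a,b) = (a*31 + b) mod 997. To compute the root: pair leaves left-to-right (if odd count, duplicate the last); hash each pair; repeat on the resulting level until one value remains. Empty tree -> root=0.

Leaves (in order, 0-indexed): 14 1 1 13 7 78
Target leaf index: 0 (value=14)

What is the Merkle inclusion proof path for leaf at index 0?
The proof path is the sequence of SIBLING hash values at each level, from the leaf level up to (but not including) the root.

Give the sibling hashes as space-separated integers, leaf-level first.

L0 (leaves): [14, 1, 1, 13, 7, 78], target index=0
L1: h(14,1)=(14*31+1)%997=435 [pair 0] h(1,13)=(1*31+13)%997=44 [pair 1] h(7,78)=(7*31+78)%997=295 [pair 2] -> [435, 44, 295]
  Sibling for proof at L0: 1
L2: h(435,44)=(435*31+44)%997=568 [pair 0] h(295,295)=(295*31+295)%997=467 [pair 1] -> [568, 467]
  Sibling for proof at L1: 44
L3: h(568,467)=(568*31+467)%997=129 [pair 0] -> [129]
  Sibling for proof at L2: 467
Root: 129
Proof path (sibling hashes from leaf to root): [1, 44, 467]

Answer: 1 44 467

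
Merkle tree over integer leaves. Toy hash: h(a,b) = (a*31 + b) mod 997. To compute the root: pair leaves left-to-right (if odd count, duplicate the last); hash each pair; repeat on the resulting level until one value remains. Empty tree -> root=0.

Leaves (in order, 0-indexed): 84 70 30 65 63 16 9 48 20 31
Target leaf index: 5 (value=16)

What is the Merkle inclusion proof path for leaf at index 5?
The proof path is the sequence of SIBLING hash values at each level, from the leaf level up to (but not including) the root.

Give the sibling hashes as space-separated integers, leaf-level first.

L0 (leaves): [84, 70, 30, 65, 63, 16, 9, 48, 20, 31], target index=5
L1: h(84,70)=(84*31+70)%997=680 [pair 0] h(30,65)=(30*31+65)%997=995 [pair 1] h(63,16)=(63*31+16)%997=972 [pair 2] h(9,48)=(9*31+48)%997=327 [pair 3] h(20,31)=(20*31+31)%997=651 [pair 4] -> [680, 995, 972, 327, 651]
  Sibling for proof at L0: 63
L2: h(680,995)=(680*31+995)%997=141 [pair 0] h(972,327)=(972*31+327)%997=549 [pair 1] h(651,651)=(651*31+651)%997=892 [pair 2] -> [141, 549, 892]
  Sibling for proof at L1: 327
L3: h(141,549)=(141*31+549)%997=932 [pair 0] h(892,892)=(892*31+892)%997=628 [pair 1] -> [932, 628]
  Sibling for proof at L2: 141
L4: h(932,628)=(932*31+628)%997=607 [pair 0] -> [607]
  Sibling for proof at L3: 628
Root: 607
Proof path (sibling hashes from leaf to root): [63, 327, 141, 628]

Answer: 63 327 141 628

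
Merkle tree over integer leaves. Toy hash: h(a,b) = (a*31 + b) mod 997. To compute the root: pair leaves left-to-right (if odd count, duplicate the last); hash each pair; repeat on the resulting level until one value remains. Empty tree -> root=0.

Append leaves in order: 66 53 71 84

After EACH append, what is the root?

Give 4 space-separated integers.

After append 66 (leaves=[66]):
  L0: [66]
  root=66
After append 53 (leaves=[66, 53]):
  L0: [66, 53]
  L1: h(66,53)=(66*31+53)%997=105 -> [105]
  root=105
After append 71 (leaves=[66, 53, 71]):
  L0: [66, 53, 71]
  L1: h(66,53)=(66*31+53)%997=105 h(71,71)=(71*31+71)%997=278 -> [105, 278]
  L2: h(105,278)=(105*31+278)%997=542 -> [542]
  root=542
After append 84 (leaves=[66, 53, 71, 84]):
  L0: [66, 53, 71, 84]
  L1: h(66,53)=(66*31+53)%997=105 h(71,84)=(71*31+84)%997=291 -> [105, 291]
  L2: h(105,291)=(105*31+291)%997=555 -> [555]
  root=555

Answer: 66 105 542 555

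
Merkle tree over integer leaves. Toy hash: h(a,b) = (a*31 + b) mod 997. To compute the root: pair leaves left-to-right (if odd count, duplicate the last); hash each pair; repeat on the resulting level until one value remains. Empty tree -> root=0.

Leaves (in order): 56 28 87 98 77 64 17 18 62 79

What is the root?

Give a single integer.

L0: [56, 28, 87, 98, 77, 64, 17, 18, 62, 79]
L1: h(56,28)=(56*31+28)%997=767 h(87,98)=(87*31+98)%997=801 h(77,64)=(77*31+64)%997=457 h(17,18)=(17*31+18)%997=545 h(62,79)=(62*31+79)%997=7 -> [767, 801, 457, 545, 7]
L2: h(767,801)=(767*31+801)%997=650 h(457,545)=(457*31+545)%997=754 h(7,7)=(7*31+7)%997=224 -> [650, 754, 224]
L3: h(650,754)=(650*31+754)%997=964 h(224,224)=(224*31+224)%997=189 -> [964, 189]
L4: h(964,189)=(964*31+189)%997=163 -> [163]

Answer: 163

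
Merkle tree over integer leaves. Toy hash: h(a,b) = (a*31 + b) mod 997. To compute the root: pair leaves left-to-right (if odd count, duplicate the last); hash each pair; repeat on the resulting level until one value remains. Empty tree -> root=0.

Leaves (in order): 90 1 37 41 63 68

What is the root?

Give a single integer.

L0: [90, 1, 37, 41, 63, 68]
L1: h(90,1)=(90*31+1)%997=797 h(37,41)=(37*31+41)%997=191 h(63,68)=(63*31+68)%997=27 -> [797, 191, 27]
L2: h(797,191)=(797*31+191)%997=970 h(27,27)=(27*31+27)%997=864 -> [970, 864]
L3: h(970,864)=(970*31+864)%997=27 -> [27]

Answer: 27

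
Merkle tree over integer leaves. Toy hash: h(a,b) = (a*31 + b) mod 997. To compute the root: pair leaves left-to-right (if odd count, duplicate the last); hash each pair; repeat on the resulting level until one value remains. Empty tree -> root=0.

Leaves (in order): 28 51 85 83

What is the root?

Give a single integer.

L0: [28, 51, 85, 83]
L1: h(28,51)=(28*31+51)%997=919 h(85,83)=(85*31+83)%997=724 -> [919, 724]
L2: h(919,724)=(919*31+724)%997=300 -> [300]

Answer: 300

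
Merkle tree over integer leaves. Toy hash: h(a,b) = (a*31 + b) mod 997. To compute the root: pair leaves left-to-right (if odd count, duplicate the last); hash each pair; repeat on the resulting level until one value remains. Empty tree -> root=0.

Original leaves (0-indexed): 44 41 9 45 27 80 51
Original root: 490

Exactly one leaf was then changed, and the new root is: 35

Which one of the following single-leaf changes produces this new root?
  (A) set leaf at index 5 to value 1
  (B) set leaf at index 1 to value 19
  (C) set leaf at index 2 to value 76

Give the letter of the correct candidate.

Answer: A

Derivation:
Original leaves: [44, 41, 9, 45, 27, 80, 51]
Target new root: 35
Try each candidate change and compute the resulting root:
Candidate A: set leaf[5] = 1 -> leaves = [44, 41, 9, 45, 27, 1, 51]
  L0: [44, 41, 9, 45, 27, 1, 51]
  L1: h(44,41)=(44*31+41)%997=408 h(9,45)=(9*31+45)%997=324 h(27,1)=(27*31+1)%997=838 h(51,51)=(51*31+51)%997=635 -> [408, 324, 838, 635]
  L2: h(408,324)=(408*31+324)%997=11 h(838,635)=(838*31+635)%997=691 -> [11, 691]
  L3: h(11,691)=(11*31+691)%997=35 -> [35]
  root = 35 == target 35  ** MATCH **
Candidate B: set leaf[1] = 19 -> leaves = [44, 19, 9, 45, 27, 80, 51]
  L0: [44, 19, 9, 45, 27, 80, 51]
  L1: h(44,19)=(44*31+19)%997=386 h(9,45)=(9*31+45)%997=324 h(27,80)=(27*31+80)%997=917 h(51,51)=(51*31+51)%997=635 -> [386, 324, 917, 635]
  L2: h(386,324)=(386*31+324)%997=326 h(917,635)=(917*31+635)%997=149 -> [326, 149]
  L3: h(326,149)=(326*31+149)%997=285 -> [285]
  root = 285 != target 35
Candidate C: set leaf[2] = 76 -> leaves = [44, 41, 76, 45, 27, 80, 51]
  L0: [44, 41, 76, 45, 27, 80, 51]
  L1: h(44,41)=(44*31+41)%997=408 h(76,45)=(76*31+45)%997=407 h(27,80)=(27*31+80)%997=917 h(51,51)=(51*31+51)%997=635 -> [408, 407, 917, 635]
  L2: h(408,407)=(408*31+407)%997=94 h(917,635)=(917*31+635)%997=149 -> [94, 149]
  L3: h(94,149)=(94*31+149)%997=72 -> [72]
  root = 72 != target 35
Candidate A produces the target root.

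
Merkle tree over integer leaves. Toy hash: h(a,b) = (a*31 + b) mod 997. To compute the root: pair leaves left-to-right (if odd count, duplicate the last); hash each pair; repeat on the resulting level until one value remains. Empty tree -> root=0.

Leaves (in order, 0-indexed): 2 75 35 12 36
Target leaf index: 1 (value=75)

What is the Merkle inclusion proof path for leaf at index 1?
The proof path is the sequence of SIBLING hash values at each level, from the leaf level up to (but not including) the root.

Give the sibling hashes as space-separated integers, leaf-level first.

Answer: 2 100 972

Derivation:
L0 (leaves): [2, 75, 35, 12, 36], target index=1
L1: h(2,75)=(2*31+75)%997=137 [pair 0] h(35,12)=(35*31+12)%997=100 [pair 1] h(36,36)=(36*31+36)%997=155 [pair 2] -> [137, 100, 155]
  Sibling for proof at L0: 2
L2: h(137,100)=(137*31+100)%997=359 [pair 0] h(155,155)=(155*31+155)%997=972 [pair 1] -> [359, 972]
  Sibling for proof at L1: 100
L3: h(359,972)=(359*31+972)%997=137 [pair 0] -> [137]
  Sibling for proof at L2: 972
Root: 137
Proof path (sibling hashes from leaf to root): [2, 100, 972]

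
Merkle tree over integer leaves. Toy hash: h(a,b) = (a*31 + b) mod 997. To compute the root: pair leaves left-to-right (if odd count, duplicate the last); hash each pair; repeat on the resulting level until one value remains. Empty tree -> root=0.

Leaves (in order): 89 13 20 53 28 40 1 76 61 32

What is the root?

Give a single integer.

Answer: 455

Derivation:
L0: [89, 13, 20, 53, 28, 40, 1, 76, 61, 32]
L1: h(89,13)=(89*31+13)%997=778 h(20,53)=(20*31+53)%997=673 h(28,40)=(28*31+40)%997=908 h(1,76)=(1*31+76)%997=107 h(61,32)=(61*31+32)%997=926 -> [778, 673, 908, 107, 926]
L2: h(778,673)=(778*31+673)%997=863 h(908,107)=(908*31+107)%997=339 h(926,926)=(926*31+926)%997=719 -> [863, 339, 719]
L3: h(863,339)=(863*31+339)%997=173 h(719,719)=(719*31+719)%997=77 -> [173, 77]
L4: h(173,77)=(173*31+77)%997=455 -> [455]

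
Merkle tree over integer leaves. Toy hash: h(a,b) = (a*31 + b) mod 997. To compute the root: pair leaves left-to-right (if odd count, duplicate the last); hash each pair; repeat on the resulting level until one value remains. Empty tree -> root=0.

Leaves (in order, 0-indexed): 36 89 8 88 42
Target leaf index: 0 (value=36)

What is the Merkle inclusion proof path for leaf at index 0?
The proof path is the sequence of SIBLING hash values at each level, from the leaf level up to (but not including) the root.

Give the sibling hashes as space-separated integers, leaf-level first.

L0 (leaves): [36, 89, 8, 88, 42], target index=0
L1: h(36,89)=(36*31+89)%997=208 [pair 0] h(8,88)=(8*31+88)%997=336 [pair 1] h(42,42)=(42*31+42)%997=347 [pair 2] -> [208, 336, 347]
  Sibling for proof at L0: 89
L2: h(208,336)=(208*31+336)%997=802 [pair 0] h(347,347)=(347*31+347)%997=137 [pair 1] -> [802, 137]
  Sibling for proof at L1: 336
L3: h(802,137)=(802*31+137)%997=74 [pair 0] -> [74]
  Sibling for proof at L2: 137
Root: 74
Proof path (sibling hashes from leaf to root): [89, 336, 137]

Answer: 89 336 137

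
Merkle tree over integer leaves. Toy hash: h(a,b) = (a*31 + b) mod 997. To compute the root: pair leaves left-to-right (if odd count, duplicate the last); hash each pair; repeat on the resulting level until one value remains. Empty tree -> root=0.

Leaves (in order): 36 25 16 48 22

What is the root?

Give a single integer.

Answer: 310

Derivation:
L0: [36, 25, 16, 48, 22]
L1: h(36,25)=(36*31+25)%997=144 h(16,48)=(16*31+48)%997=544 h(22,22)=(22*31+22)%997=704 -> [144, 544, 704]
L2: h(144,544)=(144*31+544)%997=23 h(704,704)=(704*31+704)%997=594 -> [23, 594]
L3: h(23,594)=(23*31+594)%997=310 -> [310]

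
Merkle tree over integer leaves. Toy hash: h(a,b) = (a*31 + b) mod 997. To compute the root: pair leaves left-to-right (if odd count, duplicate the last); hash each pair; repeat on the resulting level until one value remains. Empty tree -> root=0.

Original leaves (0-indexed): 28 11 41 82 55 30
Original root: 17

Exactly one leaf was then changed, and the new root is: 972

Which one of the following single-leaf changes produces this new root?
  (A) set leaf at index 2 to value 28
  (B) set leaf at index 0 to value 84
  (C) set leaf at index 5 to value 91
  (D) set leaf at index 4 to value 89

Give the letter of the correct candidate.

Answer: C

Derivation:
Original leaves: [28, 11, 41, 82, 55, 30]
Target new root: 972
Try each candidate change and compute the resulting root:
Candidate A: set leaf[2] = 28 -> leaves = [28, 11, 28, 82, 55, 30]
  L0: [28, 11, 28, 82, 55, 30]
  L1: h(28,11)=(28*31+11)%997=879 h(28,82)=(28*31+82)%997=950 h(55,30)=(55*31+30)%997=738 -> [879, 950, 738]
  L2: h(879,950)=(879*31+950)%997=283 h(738,738)=(738*31+738)%997=685 -> [283, 685]
  L3: h(283,685)=(283*31+685)%997=485 -> [485]
  root = 485 != target 972
Candidate B: set leaf[0] = 84 -> leaves = [84, 11, 41, 82, 55, 30]
  L0: [84, 11, 41, 82, 55, 30]
  L1: h(84,11)=(84*31+11)%997=621 h(41,82)=(41*31+82)%997=356 h(55,30)=(55*31+30)%997=738 -> [621, 356, 738]
  L2: h(621,356)=(621*31+356)%997=664 h(738,738)=(738*31+738)%997=685 -> [664, 685]
  L3: h(664,685)=(664*31+685)%997=332 -> [332]
  root = 332 != target 972
Candidate C: set leaf[5] = 91 -> leaves = [28, 11, 41, 82, 55, 91]
  L0: [28, 11, 41, 82, 55, 91]
  L1: h(28,11)=(28*31+11)%997=879 h(41,82)=(41*31+82)%997=356 h(55,91)=(55*31+91)%997=799 -> [879, 356, 799]
  L2: h(879,356)=(879*31+356)%997=686 h(799,799)=(799*31+799)%997=643 -> [686, 643]
  L3: h(686,643)=(686*31+643)%997=972 -> [972]
  root = 972 == target 972  ** MATCH **
Candidate D: set leaf[4] = 89 -> leaves = [28, 11, 41, 82, 89, 30]
  L0: [28, 11, 41, 82, 89, 30]
  L1: h(28,11)=(28*31+11)%997=879 h(41,82)=(41*31+82)%997=356 h(89,30)=(89*31+30)%997=795 -> [879, 356, 795]
  L2: h(879,356)=(879*31+356)%997=686 h(795,795)=(795*31+795)%997=515 -> [686, 515]
  L3: h(686,515)=(686*31+515)%997=844 -> [844]
  root = 844 != target 972
Candidate C produces the target root.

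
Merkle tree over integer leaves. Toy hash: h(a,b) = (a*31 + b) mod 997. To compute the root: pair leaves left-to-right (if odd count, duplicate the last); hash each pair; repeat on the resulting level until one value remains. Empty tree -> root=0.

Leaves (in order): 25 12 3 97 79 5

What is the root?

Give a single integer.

L0: [25, 12, 3, 97, 79, 5]
L1: h(25,12)=(25*31+12)%997=787 h(3,97)=(3*31+97)%997=190 h(79,5)=(79*31+5)%997=460 -> [787, 190, 460]
L2: h(787,190)=(787*31+190)%997=659 h(460,460)=(460*31+460)%997=762 -> [659, 762]
L3: h(659,762)=(659*31+762)%997=254 -> [254]

Answer: 254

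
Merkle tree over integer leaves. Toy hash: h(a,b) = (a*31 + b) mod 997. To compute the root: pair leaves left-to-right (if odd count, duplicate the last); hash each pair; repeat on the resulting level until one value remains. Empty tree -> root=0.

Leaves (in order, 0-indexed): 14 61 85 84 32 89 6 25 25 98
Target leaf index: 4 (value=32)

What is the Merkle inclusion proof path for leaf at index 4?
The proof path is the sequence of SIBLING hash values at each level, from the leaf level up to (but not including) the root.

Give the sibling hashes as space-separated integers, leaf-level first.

L0 (leaves): [14, 61, 85, 84, 32, 89, 6, 25, 25, 98], target index=4
L1: h(14,61)=(14*31+61)%997=495 [pair 0] h(85,84)=(85*31+84)%997=725 [pair 1] h(32,89)=(32*31+89)%997=84 [pair 2] h(6,25)=(6*31+25)%997=211 [pair 3] h(25,98)=(25*31+98)%997=873 [pair 4] -> [495, 725, 84, 211, 873]
  Sibling for proof at L0: 89
L2: h(495,725)=(495*31+725)%997=118 [pair 0] h(84,211)=(84*31+211)%997=821 [pair 1] h(873,873)=(873*31+873)%997=20 [pair 2] -> [118, 821, 20]
  Sibling for proof at L1: 211
L3: h(118,821)=(118*31+821)%997=491 [pair 0] h(20,20)=(20*31+20)%997=640 [pair 1] -> [491, 640]
  Sibling for proof at L2: 118
L4: h(491,640)=(491*31+640)%997=906 [pair 0] -> [906]
  Sibling for proof at L3: 640
Root: 906
Proof path (sibling hashes from leaf to root): [89, 211, 118, 640]

Answer: 89 211 118 640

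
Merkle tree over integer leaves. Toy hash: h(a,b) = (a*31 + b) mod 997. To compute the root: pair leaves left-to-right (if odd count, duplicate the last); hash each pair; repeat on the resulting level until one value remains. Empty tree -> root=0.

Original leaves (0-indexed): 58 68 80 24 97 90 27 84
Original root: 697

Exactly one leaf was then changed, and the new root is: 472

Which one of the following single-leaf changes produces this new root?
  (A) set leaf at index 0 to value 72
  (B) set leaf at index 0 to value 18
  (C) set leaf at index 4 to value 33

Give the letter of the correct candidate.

Answer: B

Derivation:
Original leaves: [58, 68, 80, 24, 97, 90, 27, 84]
Target new root: 472
Try each candidate change and compute the resulting root:
Candidate A: set leaf[0] = 72 -> leaves = [72, 68, 80, 24, 97, 90, 27, 84]
  L0: [72, 68, 80, 24, 97, 90, 27, 84]
  L1: h(72,68)=(72*31+68)%997=306 h(80,24)=(80*31+24)%997=510 h(97,90)=(97*31+90)%997=106 h(27,84)=(27*31+84)%997=921 -> [306, 510, 106, 921]
  L2: h(306,510)=(306*31+510)%997=26 h(106,921)=(106*31+921)%997=219 -> [26, 219]
  L3: h(26,219)=(26*31+219)%997=28 -> [28]
  root = 28 != target 472
Candidate B: set leaf[0] = 18 -> leaves = [18, 68, 80, 24, 97, 90, 27, 84]
  L0: [18, 68, 80, 24, 97, 90, 27, 84]
  L1: h(18,68)=(18*31+68)%997=626 h(80,24)=(80*31+24)%997=510 h(97,90)=(97*31+90)%997=106 h(27,84)=(27*31+84)%997=921 -> [626, 510, 106, 921]
  L2: h(626,510)=(626*31+510)%997=973 h(106,921)=(106*31+921)%997=219 -> [973, 219]
  L3: h(973,219)=(973*31+219)%997=472 -> [472]
  root = 472 == target 472  ** MATCH **
Candidate C: set leaf[4] = 33 -> leaves = [58, 68, 80, 24, 33, 90, 27, 84]
  L0: [58, 68, 80, 24, 33, 90, 27, 84]
  L1: h(58,68)=(58*31+68)%997=869 h(80,24)=(80*31+24)%997=510 h(33,90)=(33*31+90)%997=116 h(27,84)=(27*31+84)%997=921 -> [869, 510, 116, 921]
  L2: h(869,510)=(869*31+510)%997=530 h(116,921)=(116*31+921)%997=529 -> [530, 529]
  L3: h(530,529)=(530*31+529)%997=10 -> [10]
  root = 10 != target 472
Candidate B produces the target root.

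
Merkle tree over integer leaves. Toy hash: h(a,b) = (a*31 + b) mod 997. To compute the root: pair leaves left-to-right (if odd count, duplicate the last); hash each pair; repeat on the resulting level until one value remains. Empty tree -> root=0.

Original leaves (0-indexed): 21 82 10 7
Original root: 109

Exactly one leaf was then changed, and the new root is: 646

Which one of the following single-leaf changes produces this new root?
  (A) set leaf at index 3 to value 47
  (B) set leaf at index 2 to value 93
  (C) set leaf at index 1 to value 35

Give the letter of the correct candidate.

Answer: C

Derivation:
Original leaves: [21, 82, 10, 7]
Target new root: 646
Try each candidate change and compute the resulting root:
Candidate A: set leaf[3] = 47 -> leaves = [21, 82, 10, 47]
  L0: [21, 82, 10, 47]
  L1: h(21,82)=(21*31+82)%997=733 h(10,47)=(10*31+47)%997=357 -> [733, 357]
  L2: h(733,357)=(733*31+357)%997=149 -> [149]
  root = 149 != target 646
Candidate B: set leaf[2] = 93 -> leaves = [21, 82, 93, 7]
  L0: [21, 82, 93, 7]
  L1: h(21,82)=(21*31+82)%997=733 h(93,7)=(93*31+7)%997=896 -> [733, 896]
  L2: h(733,896)=(733*31+896)%997=688 -> [688]
  root = 688 != target 646
Candidate C: set leaf[1] = 35 -> leaves = [21, 35, 10, 7]
  L0: [21, 35, 10, 7]
  L1: h(21,35)=(21*31+35)%997=686 h(10,7)=(10*31+7)%997=317 -> [686, 317]
  L2: h(686,317)=(686*31+317)%997=646 -> [646]
  root = 646 == target 646  ** MATCH **
Candidate C produces the target root.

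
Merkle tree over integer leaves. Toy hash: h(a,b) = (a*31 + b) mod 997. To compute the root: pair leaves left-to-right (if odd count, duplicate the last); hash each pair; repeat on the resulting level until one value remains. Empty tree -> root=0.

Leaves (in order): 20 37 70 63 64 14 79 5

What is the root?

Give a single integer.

L0: [20, 37, 70, 63, 64, 14, 79, 5]
L1: h(20,37)=(20*31+37)%997=657 h(70,63)=(70*31+63)%997=239 h(64,14)=(64*31+14)%997=4 h(79,5)=(79*31+5)%997=460 -> [657, 239, 4, 460]
L2: h(657,239)=(657*31+239)%997=666 h(4,460)=(4*31+460)%997=584 -> [666, 584]
L3: h(666,584)=(666*31+584)%997=293 -> [293]

Answer: 293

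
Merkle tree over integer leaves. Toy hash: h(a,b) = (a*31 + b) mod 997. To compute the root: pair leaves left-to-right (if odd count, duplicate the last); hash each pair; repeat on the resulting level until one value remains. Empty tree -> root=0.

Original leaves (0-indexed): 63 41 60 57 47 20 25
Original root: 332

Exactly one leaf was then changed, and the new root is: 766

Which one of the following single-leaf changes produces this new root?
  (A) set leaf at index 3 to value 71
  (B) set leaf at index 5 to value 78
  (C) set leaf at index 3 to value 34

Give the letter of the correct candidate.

Answer: A

Derivation:
Original leaves: [63, 41, 60, 57, 47, 20, 25]
Target new root: 766
Try each candidate change and compute the resulting root:
Candidate A: set leaf[3] = 71 -> leaves = [63, 41, 60, 71, 47, 20, 25]
  L0: [63, 41, 60, 71, 47, 20, 25]
  L1: h(63,41)=(63*31+41)%997=0 h(60,71)=(60*31+71)%997=934 h(47,20)=(47*31+20)%997=480 h(25,25)=(25*31+25)%997=800 -> [0, 934, 480, 800]
  L2: h(0,934)=(0*31+934)%997=934 h(480,800)=(480*31+800)%997=725 -> [934, 725]
  L3: h(934,725)=(934*31+725)%997=766 -> [766]
  root = 766 == target 766  ** MATCH **
Candidate B: set leaf[5] = 78 -> leaves = [63, 41, 60, 57, 47, 78, 25]
  L0: [63, 41, 60, 57, 47, 78, 25]
  L1: h(63,41)=(63*31+41)%997=0 h(60,57)=(60*31+57)%997=920 h(47,78)=(47*31+78)%997=538 h(25,25)=(25*31+25)%997=800 -> [0, 920, 538, 800]
  L2: h(0,920)=(0*31+920)%997=920 h(538,800)=(538*31+800)%997=529 -> [920, 529]
  L3: h(920,529)=(920*31+529)%997=136 -> [136]
  root = 136 != target 766
Candidate C: set leaf[3] = 34 -> leaves = [63, 41, 60, 34, 47, 20, 25]
  L0: [63, 41, 60, 34, 47, 20, 25]
  L1: h(63,41)=(63*31+41)%997=0 h(60,34)=(60*31+34)%997=897 h(47,20)=(47*31+20)%997=480 h(25,25)=(25*31+25)%997=800 -> [0, 897, 480, 800]
  L2: h(0,897)=(0*31+897)%997=897 h(480,800)=(480*31+800)%997=725 -> [897, 725]
  L3: h(897,725)=(897*31+725)%997=616 -> [616]
  root = 616 != target 766
Candidate A produces the target root.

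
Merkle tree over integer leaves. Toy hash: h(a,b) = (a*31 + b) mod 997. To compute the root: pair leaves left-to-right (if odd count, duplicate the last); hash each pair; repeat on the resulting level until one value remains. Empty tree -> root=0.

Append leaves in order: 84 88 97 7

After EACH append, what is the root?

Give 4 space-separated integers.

Answer: 84 698 814 724

Derivation:
After append 84 (leaves=[84]):
  L0: [84]
  root=84
After append 88 (leaves=[84, 88]):
  L0: [84, 88]
  L1: h(84,88)=(84*31+88)%997=698 -> [698]
  root=698
After append 97 (leaves=[84, 88, 97]):
  L0: [84, 88, 97]
  L1: h(84,88)=(84*31+88)%997=698 h(97,97)=(97*31+97)%997=113 -> [698, 113]
  L2: h(698,113)=(698*31+113)%997=814 -> [814]
  root=814
After append 7 (leaves=[84, 88, 97, 7]):
  L0: [84, 88, 97, 7]
  L1: h(84,88)=(84*31+88)%997=698 h(97,7)=(97*31+7)%997=23 -> [698, 23]
  L2: h(698,23)=(698*31+23)%997=724 -> [724]
  root=724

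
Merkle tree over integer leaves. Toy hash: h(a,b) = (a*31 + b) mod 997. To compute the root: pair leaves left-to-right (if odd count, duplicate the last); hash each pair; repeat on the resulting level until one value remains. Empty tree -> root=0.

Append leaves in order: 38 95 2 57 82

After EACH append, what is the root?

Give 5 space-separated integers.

Answer: 38 276 644 699 952

Derivation:
After append 38 (leaves=[38]):
  L0: [38]
  root=38
After append 95 (leaves=[38, 95]):
  L0: [38, 95]
  L1: h(38,95)=(38*31+95)%997=276 -> [276]
  root=276
After append 2 (leaves=[38, 95, 2]):
  L0: [38, 95, 2]
  L1: h(38,95)=(38*31+95)%997=276 h(2,2)=(2*31+2)%997=64 -> [276, 64]
  L2: h(276,64)=(276*31+64)%997=644 -> [644]
  root=644
After append 57 (leaves=[38, 95, 2, 57]):
  L0: [38, 95, 2, 57]
  L1: h(38,95)=(38*31+95)%997=276 h(2,57)=(2*31+57)%997=119 -> [276, 119]
  L2: h(276,119)=(276*31+119)%997=699 -> [699]
  root=699
After append 82 (leaves=[38, 95, 2, 57, 82]):
  L0: [38, 95, 2, 57, 82]
  L1: h(38,95)=(38*31+95)%997=276 h(2,57)=(2*31+57)%997=119 h(82,82)=(82*31+82)%997=630 -> [276, 119, 630]
  L2: h(276,119)=(276*31+119)%997=699 h(630,630)=(630*31+630)%997=220 -> [699, 220]
  L3: h(699,220)=(699*31+220)%997=952 -> [952]
  root=952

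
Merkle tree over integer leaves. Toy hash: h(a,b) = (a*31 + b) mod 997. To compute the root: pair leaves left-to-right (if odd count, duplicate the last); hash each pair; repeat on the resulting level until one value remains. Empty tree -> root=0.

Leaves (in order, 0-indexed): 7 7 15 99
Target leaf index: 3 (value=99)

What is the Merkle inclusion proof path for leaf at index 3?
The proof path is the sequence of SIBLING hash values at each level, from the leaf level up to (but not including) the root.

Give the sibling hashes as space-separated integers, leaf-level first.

Answer: 15 224

Derivation:
L0 (leaves): [7, 7, 15, 99], target index=3
L1: h(7,7)=(7*31+7)%997=224 [pair 0] h(15,99)=(15*31+99)%997=564 [pair 1] -> [224, 564]
  Sibling for proof at L0: 15
L2: h(224,564)=(224*31+564)%997=529 [pair 0] -> [529]
  Sibling for proof at L1: 224
Root: 529
Proof path (sibling hashes from leaf to root): [15, 224]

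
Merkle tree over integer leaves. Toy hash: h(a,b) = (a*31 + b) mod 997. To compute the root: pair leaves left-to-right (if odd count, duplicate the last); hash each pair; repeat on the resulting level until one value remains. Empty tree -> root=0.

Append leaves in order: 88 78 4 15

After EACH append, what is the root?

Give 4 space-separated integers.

After append 88 (leaves=[88]):
  L0: [88]
  root=88
After append 78 (leaves=[88, 78]):
  L0: [88, 78]
  L1: h(88,78)=(88*31+78)%997=812 -> [812]
  root=812
After append 4 (leaves=[88, 78, 4]):
  L0: [88, 78, 4]
  L1: h(88,78)=(88*31+78)%997=812 h(4,4)=(4*31+4)%997=128 -> [812, 128]
  L2: h(812,128)=(812*31+128)%997=375 -> [375]
  root=375
After append 15 (leaves=[88, 78, 4, 15]):
  L0: [88, 78, 4, 15]
  L1: h(88,78)=(88*31+78)%997=812 h(4,15)=(4*31+15)%997=139 -> [812, 139]
  L2: h(812,139)=(812*31+139)%997=386 -> [386]
  root=386

Answer: 88 812 375 386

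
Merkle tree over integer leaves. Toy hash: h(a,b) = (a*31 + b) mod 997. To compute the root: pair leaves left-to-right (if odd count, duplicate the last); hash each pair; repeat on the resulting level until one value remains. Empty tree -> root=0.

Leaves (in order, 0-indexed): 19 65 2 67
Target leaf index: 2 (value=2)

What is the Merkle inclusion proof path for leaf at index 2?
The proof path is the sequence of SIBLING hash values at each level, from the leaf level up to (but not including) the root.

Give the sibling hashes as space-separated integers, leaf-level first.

Answer: 67 654

Derivation:
L0 (leaves): [19, 65, 2, 67], target index=2
L1: h(19,65)=(19*31+65)%997=654 [pair 0] h(2,67)=(2*31+67)%997=129 [pair 1] -> [654, 129]
  Sibling for proof at L0: 67
L2: h(654,129)=(654*31+129)%997=463 [pair 0] -> [463]
  Sibling for proof at L1: 654
Root: 463
Proof path (sibling hashes from leaf to root): [67, 654]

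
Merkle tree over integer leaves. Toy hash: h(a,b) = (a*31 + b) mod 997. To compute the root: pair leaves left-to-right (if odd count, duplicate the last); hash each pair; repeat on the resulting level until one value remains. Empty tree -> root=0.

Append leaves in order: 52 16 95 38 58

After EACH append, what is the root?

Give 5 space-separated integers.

After append 52 (leaves=[52]):
  L0: [52]
  root=52
After append 16 (leaves=[52, 16]):
  L0: [52, 16]
  L1: h(52,16)=(52*31+16)%997=631 -> [631]
  root=631
After append 95 (leaves=[52, 16, 95]):
  L0: [52, 16, 95]
  L1: h(52,16)=(52*31+16)%997=631 h(95,95)=(95*31+95)%997=49 -> [631, 49]
  L2: h(631,49)=(631*31+49)%997=667 -> [667]
  root=667
After append 38 (leaves=[52, 16, 95, 38]):
  L0: [52, 16, 95, 38]
  L1: h(52,16)=(52*31+16)%997=631 h(95,38)=(95*31+38)%997=989 -> [631, 989]
  L2: h(631,989)=(631*31+989)%997=610 -> [610]
  root=610
After append 58 (leaves=[52, 16, 95, 38, 58]):
  L0: [52, 16, 95, 38, 58]
  L1: h(52,16)=(52*31+16)%997=631 h(95,38)=(95*31+38)%997=989 h(58,58)=(58*31+58)%997=859 -> [631, 989, 859]
  L2: h(631,989)=(631*31+989)%997=610 h(859,859)=(859*31+859)%997=569 -> [610, 569]
  L3: h(610,569)=(610*31+569)%997=536 -> [536]
  root=536

Answer: 52 631 667 610 536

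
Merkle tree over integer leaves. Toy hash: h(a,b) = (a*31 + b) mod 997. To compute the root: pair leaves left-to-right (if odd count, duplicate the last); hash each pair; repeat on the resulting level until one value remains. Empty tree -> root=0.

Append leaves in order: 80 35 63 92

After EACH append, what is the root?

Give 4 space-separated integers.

Answer: 80 521 221 250

Derivation:
After append 80 (leaves=[80]):
  L0: [80]
  root=80
After append 35 (leaves=[80, 35]):
  L0: [80, 35]
  L1: h(80,35)=(80*31+35)%997=521 -> [521]
  root=521
After append 63 (leaves=[80, 35, 63]):
  L0: [80, 35, 63]
  L1: h(80,35)=(80*31+35)%997=521 h(63,63)=(63*31+63)%997=22 -> [521, 22]
  L2: h(521,22)=(521*31+22)%997=221 -> [221]
  root=221
After append 92 (leaves=[80, 35, 63, 92]):
  L0: [80, 35, 63, 92]
  L1: h(80,35)=(80*31+35)%997=521 h(63,92)=(63*31+92)%997=51 -> [521, 51]
  L2: h(521,51)=(521*31+51)%997=250 -> [250]
  root=250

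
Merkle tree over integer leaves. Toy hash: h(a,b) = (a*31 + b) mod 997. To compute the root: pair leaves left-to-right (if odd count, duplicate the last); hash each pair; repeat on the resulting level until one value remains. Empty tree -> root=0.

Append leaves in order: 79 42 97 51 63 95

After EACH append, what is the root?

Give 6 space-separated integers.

After append 79 (leaves=[79]):
  L0: [79]
  root=79
After append 42 (leaves=[79, 42]):
  L0: [79, 42]
  L1: h(79,42)=(79*31+42)%997=497 -> [497]
  root=497
After append 97 (leaves=[79, 42, 97]):
  L0: [79, 42, 97]
  L1: h(79,42)=(79*31+42)%997=497 h(97,97)=(97*31+97)%997=113 -> [497, 113]
  L2: h(497,113)=(497*31+113)%997=565 -> [565]
  root=565
After append 51 (leaves=[79, 42, 97, 51]):
  L0: [79, 42, 97, 51]
  L1: h(79,42)=(79*31+42)%997=497 h(97,51)=(97*31+51)%997=67 -> [497, 67]
  L2: h(497,67)=(497*31+67)%997=519 -> [519]
  root=519
After append 63 (leaves=[79, 42, 97, 51, 63]):
  L0: [79, 42, 97, 51, 63]
  L1: h(79,42)=(79*31+42)%997=497 h(97,51)=(97*31+51)%997=67 h(63,63)=(63*31+63)%997=22 -> [497, 67, 22]
  L2: h(497,67)=(497*31+67)%997=519 h(22,22)=(22*31+22)%997=704 -> [519, 704]
  L3: h(519,704)=(519*31+704)%997=841 -> [841]
  root=841
After append 95 (leaves=[79, 42, 97, 51, 63, 95]):
  L0: [79, 42, 97, 51, 63, 95]
  L1: h(79,42)=(79*31+42)%997=497 h(97,51)=(97*31+51)%997=67 h(63,95)=(63*31+95)%997=54 -> [497, 67, 54]
  L2: h(497,67)=(497*31+67)%997=519 h(54,54)=(54*31+54)%997=731 -> [519, 731]
  L3: h(519,731)=(519*31+731)%997=868 -> [868]
  root=868

Answer: 79 497 565 519 841 868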